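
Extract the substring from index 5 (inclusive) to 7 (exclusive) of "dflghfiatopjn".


Input string: 'dflghfiatopjn'
Operation: slice [5:7]
Extract characters: s[5]='f', s[6]='i'
Result: fi


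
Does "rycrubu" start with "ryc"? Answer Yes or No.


Input string: 'rycrubu'
Prefix to check: 'ryc'
First 3 characters of input: 'ryc'
Match: True
Result: Yes


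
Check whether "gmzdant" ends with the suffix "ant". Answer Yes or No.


Input string: 'gmzdant'
Suffix to check: 'ant'
Last 3 characters of input: 'ant'
Match: True
Result: Yes


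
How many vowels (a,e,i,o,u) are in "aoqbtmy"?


Input string: 'aoqbtmy'
Operation: count vowels (a, e, i, o, u)
Scan: s[0]='a' (vowel), s[1]='o' (vowel), s[2]='q', s[3]='b', s[4]='t', s[5]='m', s[6]='y'
Vowels found: 2
Result: 2


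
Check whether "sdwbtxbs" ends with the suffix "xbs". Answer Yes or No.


Input string: 'sdwbtxbs'
Suffix to check: 'xbs'
Last 3 characters of input: 'xbs'
Match: True
Result: Yes


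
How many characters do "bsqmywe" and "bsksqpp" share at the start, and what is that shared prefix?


String 1: 'bsqmywe'
String 2: 'bsksqpp'
Compare position by position:
pos 0: 'b' vs 'b' match
pos 1: 's' vs 's' match
pos 2: 'q' vs 'k' differ -> stop
Longest common prefix: "bs" (length 2)


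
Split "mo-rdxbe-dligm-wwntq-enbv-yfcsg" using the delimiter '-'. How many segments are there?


Input string: 'mo-rdxbe-dligm-wwntq-enbv-yfcsg'
Delimiter: '-'
Split result: 'mo', 'rdxbe', 'dligm', 'wwntq', 'enbv', 'yfcsg'
Number of parts: 6


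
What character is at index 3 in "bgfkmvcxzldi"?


Input string: 'bgfkmvcxzldi'
Operation: get character at index 3
Index mapping: s[0]='b', s[1]='g', s[2]='f', s[3]='k'
Result: 'k'


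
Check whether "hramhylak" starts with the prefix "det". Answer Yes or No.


Input string: 'hramhylak'
Prefix to check: 'det'
First 3 characters of input: 'hra'
Match: False
Result: No


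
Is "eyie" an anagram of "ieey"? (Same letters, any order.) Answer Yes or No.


String 1: 'ieey' -> sorted: 'eeiy'
String 2: 'eyie' -> sorted: 'eeiy'
Compare sorted forms: 'eeiy' == 'eeiy'
Anagram: Yes


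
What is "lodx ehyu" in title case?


Input string: 'lodx ehyu'
Operation: capitalize first letter of each word
Word transformations: 'lodx'->'Lodx', 'ehyu'->'Ehyu'
Result: Lodx Ehyu


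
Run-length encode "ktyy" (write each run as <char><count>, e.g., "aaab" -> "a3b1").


Input: 'ktyy'
Operation: identify consecutive runs
Runs: 'k' -> k1, 't' -> t1, 'yy' -> y2
Encoded: k1t1y2


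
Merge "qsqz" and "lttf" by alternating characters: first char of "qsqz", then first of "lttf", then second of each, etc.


String 1: 'qsqz'
String 2: 'lttf'
Operation: alternate characters
Pairs: 'q'+'l', 's'+'t', 'q'+'t', 'z'+'f'
Result: qlstqtzf


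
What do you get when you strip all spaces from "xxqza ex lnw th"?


Input string: 'xxqza ex lnw th'
Operation: remove all spaces
Words: 'xxqza', 'ex', 'lnw', 'th'
Join without spaces: xxqzaexlnwth


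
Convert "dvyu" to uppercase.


Input string: 'dvyu'
Operation: convert each letter to uppercase
Mapping: 'd'->'D', 'v'->'V', 'y'->'Y', 'u'->'U'
Result: DVYU


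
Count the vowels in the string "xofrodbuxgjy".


Input string: 'xofrodbuxgjy'
Operation: count vowels (a, e, i, o, u)
Scan: s[0]='x', s[1]='o' (vowel), s[2]='f', s[3]='r', s[4]='o' (vowel), s[5]='d', s[6]='b', s[7]='u' (vowel), s[8]='x', s[9]='g', s[10]='j', s[11]='y'
Vowels found: 3
Result: 3


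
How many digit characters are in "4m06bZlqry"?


Input string: '4m06bZlqry'
Operation: count digit characters (0-9)
Scan: '4'(digit), 'm', '0'(digit), '6'(digit), 'b', 'Z', 'l', 'q', 'r', 'y'
Digits found: 3
Result: 3


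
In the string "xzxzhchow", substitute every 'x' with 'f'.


Input string: 'xzxzhchow'
Operation: replace 'x' with 'f'
Positions of 'x': 0, 2
After replacement: fzfzhchow


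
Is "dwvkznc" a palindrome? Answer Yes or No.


Input string: 'dwvkznc'
Reversed: 'cnzkvwd'
Compare pairs: s[0]='d' vs s[6]='c' (mismatch), s[1]='w' vs s[5]='n' (mismatch), s[2]='v' vs s[4]='z' (mismatch)
Palindrome: No


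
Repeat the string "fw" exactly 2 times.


Input string: 'fw'
Operation: repeat 2 times
Concatenation: 'fw' + 'fw'
Result: fwfw


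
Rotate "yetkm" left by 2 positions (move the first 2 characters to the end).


Input: 'yetkm', shift = 2
Operation: split at index 2 and swap parts
Front part s[0:2] = 'ye'
Back part s[2:] = 'tkm'
Rotated = back + front = 'tkm' + 'ye'
Result: tkmye


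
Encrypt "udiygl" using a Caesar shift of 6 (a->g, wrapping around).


Input: 'udiygl', shift = 6
Operation: for each letter, (position + 6) mod 26
Mapping: 'u'(20+6=26, 26 mod 26=0)->'a', 'd'(3+6=9)->'j', 'i'(8+6=14)->'o', 'y'(24+6=30, 30 mod 26=4)->'e', 'g'(6+6=12)->'m', 'l'(11+6=17)->'r'
Result: ajoemr


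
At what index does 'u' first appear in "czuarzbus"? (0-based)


Input string: 'czuarzbus'
Target: 'u'
Scanning left to right: s[0]='c', s[1]='z', s[2]='u'
First match at index: 2


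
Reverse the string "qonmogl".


Input string: 'qonmogl'
Operation: reverse character order
Original order: 'q' -> 'o' -> 'n' -> 'm' -> 'o' -> 'g' -> 'l'
Reversed order: 'l' -> 'g' -> 'o' -> 'm' -> 'n' -> 'o' -> 'q'
Result: lgomnoq


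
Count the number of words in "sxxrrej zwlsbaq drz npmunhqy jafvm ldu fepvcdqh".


Input string: 'sxxrrej zwlsbaq drz npmunhqy jafvm ldu fepvcdqh'
Operation: split by spaces
Words found: 'sxxrrej', 'zwlsbaq', 'drz', 'npmunhqy', 'jafvm', 'ldu', 'fepvcdqh'
Word count: 7


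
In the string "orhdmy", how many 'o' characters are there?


Input string: 'orhdmy'
Target character: 'o'
Scan each position: s[0]='o'
Matches found at indices: 0
Total: 1


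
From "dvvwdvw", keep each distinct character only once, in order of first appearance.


Input: 'dvvwdvw'
Operation: keep first occurrence of each character
Scan: s[0]='d' new -> keep; s[1]='v' new -> keep; s[2]='v' seen -> skip; s[3]='w' new -> keep; s[4]='d' seen -> skip; s[5]='v' seen -> skip; s[6]='w' seen -> skip
Result: dvw


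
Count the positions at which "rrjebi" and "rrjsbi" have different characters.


String 1: 'rrjebi'
String 2: 'rrjsbi'
Compare each position: pos 0: 'r'=='r', pos 1: 'r'=='r', pos 2: 'j'=='j', pos 3: 'e'!='s', pos 4: 'b'=='b', pos 5: 'i'=='i'
Differing positions: 1
Hamming distance: 1


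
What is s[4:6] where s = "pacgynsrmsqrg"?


Input string: 'pacgynsrmsqrg'
Operation: slice [4:6]
Extract characters: s[4]='y', s[5]='n'
Result: yn


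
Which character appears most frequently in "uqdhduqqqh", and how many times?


Input: 'uqdhduqqqh'
Operation: tally each character
Counts: 'd':2, 'h':2, 'q':4, 'u':2
Maximum: 'q' appears 4 times


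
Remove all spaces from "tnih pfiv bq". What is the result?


Input string: 'tnih pfiv bq'
Operation: remove all spaces
Words: 'tnih', 'pfiv', 'bq'
Join without spaces: tnihpfivbq


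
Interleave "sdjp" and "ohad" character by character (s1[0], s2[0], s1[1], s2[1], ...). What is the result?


String 1: 'sdjp'
String 2: 'ohad'
Operation: alternate characters
Pairs: 's'+'o', 'd'+'h', 'j'+'a', 'p'+'d'
Result: sodhjapd


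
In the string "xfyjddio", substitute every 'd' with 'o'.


Input string: 'xfyjddio'
Operation: replace 'd' with 'o'
Positions of 'd': 4, 5
After replacement: xfyjooio


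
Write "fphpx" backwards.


Input string: 'fphpx'
Operation: reverse character order
Original order: 'f' -> 'p' -> 'h' -> 'p' -> 'x'
Reversed order: 'x' -> 'p' -> 'h' -> 'p' -> 'f'
Result: xphpf


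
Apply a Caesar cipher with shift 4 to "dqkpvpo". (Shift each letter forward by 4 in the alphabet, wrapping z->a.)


Input: 'dqkpvpo', shift = 4
Operation: for each letter, (position + 4) mod 26
Mapping: 'd'(3+4=7)->'h', 'q'(16+4=20)->'u', 'k'(10+4=14)->'o', 'p'(15+4=19)->'t', 'v'(21+4=25)->'z', 'p'(15+4=19)->'t', 'o'(14+4=18)->'s'
Result: huotzts


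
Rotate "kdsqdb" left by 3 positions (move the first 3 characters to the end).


Input: 'kdsqdb', shift = 3
Operation: split at index 3 and swap parts
Front part s[0:3] = 'kds'
Back part s[3:] = 'qdb'
Rotated = back + front = 'qdb' + 'kds'
Result: qdbkds


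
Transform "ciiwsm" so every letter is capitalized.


Input string: 'ciiwsm'
Operation: convert each letter to uppercase
Mapping: 'c'->'C', 'i'->'I', 'i'->'I', 'w'->'W', 's'->'S', 'm'->'M'
Result: CIIWSM


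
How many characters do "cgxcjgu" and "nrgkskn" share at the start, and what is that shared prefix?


String 1: 'cgxcjgu'
String 2: 'nrgkskn'
Compare position by position:
pos 0: 'c' vs 'n' differ -> stop
Longest common prefix: "" (length 0)


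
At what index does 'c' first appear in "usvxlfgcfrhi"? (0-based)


Input string: 'usvxlfgcfrhi'
Target: 'c'
Scanning left to right: s[0]='u', s[1]='s', s[2]='v', s[3]='x', s[4]='l', s[5]='f', s[6]='g', s[7]='c'
First match at index: 7


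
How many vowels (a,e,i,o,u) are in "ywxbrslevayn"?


Input string: 'ywxbrslevayn'
Operation: count vowels (a, e, i, o, u)
Scan: s[0]='y', s[1]='w', s[2]='x', s[3]='b', s[4]='r', s[5]='s', s[6]='l', s[7]='e' (vowel), s[8]='v', s[9]='a' (vowel), s[10]='y', s[11]='n'
Vowels found: 2
Result: 2


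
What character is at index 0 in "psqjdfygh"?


Input string: 'psqjdfygh'
Operation: get character at index 0
Index mapping: s[0]='p'
Result: 'p'


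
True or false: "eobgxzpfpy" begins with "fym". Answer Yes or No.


Input string: 'eobgxzpfpy'
Prefix to check: 'fym'
First 3 characters of input: 'eob'
Match: False
Result: No


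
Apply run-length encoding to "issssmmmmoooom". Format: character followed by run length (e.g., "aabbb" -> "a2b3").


Input: 'issssmmmmoooom'
Operation: identify consecutive runs
Runs: 'i' -> i1, 'ssss' -> s4, 'mmmm' -> m4, 'oooo' -> o4, 'm' -> m1
Encoded: i1s4m4o4m1


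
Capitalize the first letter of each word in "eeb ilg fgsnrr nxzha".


Input string: 'eeb ilg fgsnrr nxzha'
Operation: capitalize first letter of each word
Word transformations: 'eeb'->'Eeb', 'ilg'->'Ilg', 'fgsnrr'->'Fgsnrr', 'nxzha'->'Nxzha'
Result: Eeb Ilg Fgsnrr Nxzha


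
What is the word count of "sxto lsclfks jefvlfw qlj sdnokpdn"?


Input string: 'sxto lsclfks jefvlfw qlj sdnokpdn'
Operation: split by spaces
Words found: 'sxto', 'lsclfks', 'jefvlfw', 'qlj', 'sdnokpdn'
Word count: 5


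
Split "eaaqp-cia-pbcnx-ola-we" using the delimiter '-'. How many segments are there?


Input string: 'eaaqp-cia-pbcnx-ola-we'
Delimiter: '-'
Split result: 'eaaqp', 'cia', 'pbcnx', 'ola', 'we'
Number of parts: 5


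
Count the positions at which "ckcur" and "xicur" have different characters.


String 1: 'ckcur'
String 2: 'xicur'
Compare each position: pos 0: 'c'!='x', pos 1: 'k'!='i', pos 2: 'c'=='c', pos 3: 'u'=='u', pos 4: 'r'=='r'
Differing positions: 2
Hamming distance: 2


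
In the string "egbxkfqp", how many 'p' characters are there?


Input string: 'egbxkfqp'
Target character: 'p'
Scan each position: s[7]='p'
Matches found at indices: 7
Total: 1


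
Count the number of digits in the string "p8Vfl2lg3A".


Input string: 'p8Vfl2lg3A'
Operation: count digit characters (0-9)
Scan: 'p', '8'(digit), 'V', 'f', 'l', '2'(digit), 'l', 'g', '3'(digit), 'A'
Digits found: 3
Result: 3


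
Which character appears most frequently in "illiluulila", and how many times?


Input: 'illiluulila'
Operation: tally each character
Counts: 'a':1, 'i':3, 'l':5, 'u':2
Maximum: 'l' appears 5 times


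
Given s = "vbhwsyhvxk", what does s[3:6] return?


Input string: 'vbhwsyhvxk'
Operation: slice [3:6]
Extract characters: s[3]='w', s[4]='s', s[5]='y'
Result: wsy


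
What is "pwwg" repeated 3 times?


Input string: 'pwwg'
Operation: repeat 3 times
Concatenation: 'pwwg' + 'pwwg' + 'pwwg'
Result: pwwgpwwgpwwg


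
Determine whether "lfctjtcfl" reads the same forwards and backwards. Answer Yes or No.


Input string: 'lfctjtcfl'
Reversed: 'lfctjtcfl'
Compare pairs: s[0]='l' vs s[8]='l' (match), s[1]='f' vs s[7]='f' (match), s[2]='c' vs s[6]='c' (match), s[3]='t' vs s[5]='t' (match)
Palindrome: Yes


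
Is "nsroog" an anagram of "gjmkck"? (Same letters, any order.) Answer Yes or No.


String 1: 'gjmkck' -> sorted: 'cgjkkm'
String 2: 'nsroog' -> sorted: 'gnoors'
Compare sorted forms: 'cgjkkm' != 'gnoors'
Anagram: No


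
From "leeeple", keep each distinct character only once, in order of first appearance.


Input: 'leeeple'
Operation: keep first occurrence of each character
Scan: s[0]='l' new -> keep; s[1]='e' new -> keep; s[2]='e' seen -> skip; s[3]='e' seen -> skip; s[4]='p' new -> keep; s[5]='l' seen -> skip; s[6]='e' seen -> skip
Result: lep


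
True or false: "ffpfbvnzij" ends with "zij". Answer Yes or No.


Input string: 'ffpfbvnzij'
Suffix to check: 'zij'
Last 3 characters of input: 'zij'
Match: True
Result: Yes


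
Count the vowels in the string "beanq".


Input string: 'beanq'
Operation: count vowels (a, e, i, o, u)
Scan: s[0]='b', s[1]='e' (vowel), s[2]='a' (vowel), s[3]='n', s[4]='q'
Vowels found: 2
Result: 2


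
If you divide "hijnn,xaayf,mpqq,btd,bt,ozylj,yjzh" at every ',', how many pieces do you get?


Input string: 'hijnn,xaayf,mpqq,btd,bt,ozylj,yjzh'
Delimiter: ','
Split result: 'hijnn', 'xaayf', 'mpqq', 'btd', 'bt', 'ozylj', 'yjzh'
Number of parts: 7


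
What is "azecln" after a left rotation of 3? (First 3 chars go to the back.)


Input: 'azecln', shift = 3
Operation: split at index 3 and swap parts
Front part s[0:3] = 'aze'
Back part s[3:] = 'cln'
Rotated = back + front = 'cln' + 'aze'
Result: clnaze


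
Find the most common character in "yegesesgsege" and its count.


Input: 'yegesesgsege'
Operation: tally each character
Counts: 'e':5, 'g':3, 's':3, 'y':1
Maximum: 'e' appears 5 times


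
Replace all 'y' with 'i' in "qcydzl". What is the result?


Input string: 'qcydzl'
Operation: replace 'y' with 'i'
Positions of 'y': 2
After replacement: qcidzl


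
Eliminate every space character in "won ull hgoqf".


Input string: 'won ull hgoqf'
Operation: remove all spaces
Words: 'won', 'ull', 'hgoqf'
Join without spaces: wonullhgoqf


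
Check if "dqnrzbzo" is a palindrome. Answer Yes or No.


Input string: 'dqnrzbzo'
Reversed: 'ozbzrnqd'
Compare pairs: s[0]='d' vs s[7]='o' (mismatch), s[1]='q' vs s[6]='z' (mismatch), s[2]='n' vs s[5]='b' (mismatch), s[3]='r' vs s[4]='z' (mismatch)
Palindrome: No


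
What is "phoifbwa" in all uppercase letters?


Input string: 'phoifbwa'
Operation: convert each letter to uppercase
Mapping: 'p'->'P', 'h'->'H', 'o'->'O', 'i'->'I', 'f'->'F', 'b'->'B', 'w'->'W', 'a'->'A'
Result: PHOIFBWA


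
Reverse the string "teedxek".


Input string: 'teedxek'
Operation: reverse character order
Original order: 't' -> 'e' -> 'e' -> 'd' -> 'x' -> 'e' -> 'k'
Reversed order: 'k' -> 'e' -> 'x' -> 'd' -> 'e' -> 'e' -> 't'
Result: kexdeet


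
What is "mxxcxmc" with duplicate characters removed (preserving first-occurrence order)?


Input: 'mxxcxmc'
Operation: keep first occurrence of each character
Scan: s[0]='m' new -> keep; s[1]='x' new -> keep; s[2]='x' seen -> skip; s[3]='c' new -> keep; s[4]='x' seen -> skip; s[5]='m' seen -> skip; s[6]='c' seen -> skip
Result: mxc


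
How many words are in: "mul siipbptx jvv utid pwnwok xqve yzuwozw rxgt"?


Input string: 'mul siipbptx jvv utid pwnwok xqve yzuwozw rxgt'
Operation: split by spaces
Words found: 'mul', 'siipbptx', 'jvv', 'utid', 'pwnwok', 'xqve', 'yzuwozw', 'rxgt'
Word count: 8


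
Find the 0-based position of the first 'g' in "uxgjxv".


Input string: 'uxgjxv'
Target: 'g'
Scanning left to right: s[0]='u', s[1]='x', s[2]='g'
First match at index: 2


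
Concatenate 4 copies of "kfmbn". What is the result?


Input string: 'kfmbn'
Operation: repeat 4 times
Concatenation: 'kfmbn' + 'kfmbn' + 'kfmbn' + 'kfmbn'
Result: kfmbnkfmbnkfmbnkfmbn


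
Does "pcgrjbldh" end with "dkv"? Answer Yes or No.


Input string: 'pcgrjbldh'
Suffix to check: 'dkv'
Last 3 characters of input: 'ldh'
Match: False
Result: No


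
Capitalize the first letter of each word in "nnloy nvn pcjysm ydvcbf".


Input string: 'nnloy nvn pcjysm ydvcbf'
Operation: capitalize first letter of each word
Word transformations: 'nnloy'->'Nnloy', 'nvn'->'Nvn', 'pcjysm'->'Pcjysm', 'ydvcbf'->'Ydvcbf'
Result: Nnloy Nvn Pcjysm Ydvcbf


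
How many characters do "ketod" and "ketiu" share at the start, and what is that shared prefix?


String 1: 'ketod'
String 2: 'ketiu'
Compare position by position:
pos 0: 'k' vs 'k' match
pos 1: 'e' vs 'e' match
pos 2: 't' vs 't' match
pos 3: 'o' vs 'i' differ -> stop
Longest common prefix: "ket" (length 3)


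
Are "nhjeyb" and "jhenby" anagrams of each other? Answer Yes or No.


String 1: 'nhjeyb' -> sorted: 'behjny'
String 2: 'jhenby' -> sorted: 'behjny'
Compare sorted forms: 'behjny' == 'behjny'
Anagram: Yes


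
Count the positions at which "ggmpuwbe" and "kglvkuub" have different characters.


String 1: 'ggmpuwbe'
String 2: 'kglvkuub'
Compare each position: pos 0: 'g'!='k', pos 1: 'g'=='g', pos 2: 'm'!='l', pos 3: 'p'!='v', pos 4: 'u'!='k', pos 5: 'w'!='u', pos 6: 'b'!='u', pos 7: 'e'!='b'
Differing positions: 7
Hamming distance: 7


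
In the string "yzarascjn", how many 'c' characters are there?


Input string: 'yzarascjn'
Target character: 'c'
Scan each position: s[6]='c'
Matches found at indices: 6
Total: 1


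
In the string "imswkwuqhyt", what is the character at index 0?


Input string: 'imswkwuqhyt'
Operation: get character at index 0
Index mapping: s[0]='i'
Result: 'i'


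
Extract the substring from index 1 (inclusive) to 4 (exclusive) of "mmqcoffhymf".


Input string: 'mmqcoffhymf'
Operation: slice [1:4]
Extract characters: s[1]='m', s[2]='q', s[3]='c'
Result: mqc


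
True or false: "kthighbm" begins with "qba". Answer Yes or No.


Input string: 'kthighbm'
Prefix to check: 'qba'
First 3 characters of input: 'kth'
Match: False
Result: No


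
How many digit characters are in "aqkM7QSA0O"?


Input string: 'aqkM7QSA0O'
Operation: count digit characters (0-9)
Scan: 'a', 'q', 'k', 'M', '7'(digit), 'Q', 'S', 'A', '0'(digit), 'O'
Digits found: 2
Result: 2


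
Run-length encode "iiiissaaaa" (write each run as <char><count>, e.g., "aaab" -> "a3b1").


Input: 'iiiissaaaa'
Operation: identify consecutive runs
Runs: 'iiii' -> i4, 'ss' -> s2, 'aaaa' -> a4
Encoded: i4s2a4


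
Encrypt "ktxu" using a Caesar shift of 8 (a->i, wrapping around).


Input: 'ktxu', shift = 8
Operation: for each letter, (position + 8) mod 26
Mapping: 'k'(10+8=18)->'s', 't'(19+8=27, 27 mod 26=1)->'b', 'x'(23+8=31, 31 mod 26=5)->'f', 'u'(20+8=28, 28 mod 26=2)->'c'
Result: sbfc


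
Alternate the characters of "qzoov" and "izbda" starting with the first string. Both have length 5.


String 1: 'qzoov'
String 2: 'izbda'
Operation: alternate characters
Pairs: 'q'+'i', 'z'+'z', 'o'+'b', 'o'+'d', 'v'+'a'
Result: qizzobodva


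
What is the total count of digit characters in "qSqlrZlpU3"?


Input string: 'qSqlrZlpU3'
Operation: count digit characters (0-9)
Scan: 'q', 'S', 'q', 'l', 'r', 'Z', 'l', 'p', 'U', '3'(digit)
Digits found: 1
Result: 1


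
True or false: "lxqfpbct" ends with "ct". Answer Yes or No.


Input string: 'lxqfpbct'
Suffix to check: 'ct'
Last 2 characters of input: 'ct'
Match: True
Result: Yes


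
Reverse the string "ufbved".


Input string: 'ufbved'
Operation: reverse character order
Original order: 'u' -> 'f' -> 'b' -> 'v' -> 'e' -> 'd'
Reversed order: 'd' -> 'e' -> 'v' -> 'b' -> 'f' -> 'u'
Result: devbfu


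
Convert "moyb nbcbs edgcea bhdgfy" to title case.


Input string: 'moyb nbcbs edgcea bhdgfy'
Operation: capitalize first letter of each word
Word transformations: 'moyb'->'Moyb', 'nbcbs'->'Nbcbs', 'edgcea'->'Edgcea', 'bhdgfy'->'Bhdgfy'
Result: Moyb Nbcbs Edgcea Bhdgfy


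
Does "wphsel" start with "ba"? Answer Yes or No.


Input string: 'wphsel'
Prefix to check: 'ba'
First 2 characters of input: 'wp'
Match: False
Result: No


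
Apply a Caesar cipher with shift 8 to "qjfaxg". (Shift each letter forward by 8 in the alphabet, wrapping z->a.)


Input: 'qjfaxg', shift = 8
Operation: for each letter, (position + 8) mod 26
Mapping: 'q'(16+8=24)->'y', 'j'(9+8=17)->'r', 'f'(5+8=13)->'n', 'a'(0+8=8)->'i', 'x'(23+8=31, 31 mod 26=5)->'f', 'g'(6+8=14)->'o'
Result: yrnifo


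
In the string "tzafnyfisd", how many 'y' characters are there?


Input string: 'tzafnyfisd'
Target character: 'y'
Scan each position: s[5]='y'
Matches found at indices: 5
Total: 1


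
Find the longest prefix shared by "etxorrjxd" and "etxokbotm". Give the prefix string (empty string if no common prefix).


String 1: 'etxorrjxd'
String 2: 'etxokbotm'
Compare position by position:
pos 0: 'e' vs 'e' match
pos 1: 't' vs 't' match
pos 2: 'x' vs 'x' match
pos 3: 'o' vs 'o' match
pos 4: 'r' vs 'k' differ -> stop
Longest common prefix: "etxo" (length 4)


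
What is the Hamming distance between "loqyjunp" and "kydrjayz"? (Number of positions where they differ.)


String 1: 'loqyjunp'
String 2: 'kydrjayz'
Compare each position: pos 0: 'l'!='k', pos 1: 'o'!='y', pos 2: 'q'!='d', pos 3: 'y'!='r', pos 4: 'j'=='j', pos 5: 'u'!='a', pos 6: 'n'!='y', pos 7: 'p'!='z'
Differing positions: 7
Hamming distance: 7


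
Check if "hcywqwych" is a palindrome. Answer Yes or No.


Input string: 'hcywqwych'
Reversed: 'hcywqwych'
Compare pairs: s[0]='h' vs s[8]='h' (match), s[1]='c' vs s[7]='c' (match), s[2]='y' vs s[6]='y' (match), s[3]='w' vs s[5]='w' (match)
Palindrome: Yes


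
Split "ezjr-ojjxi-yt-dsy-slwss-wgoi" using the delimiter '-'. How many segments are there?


Input string: 'ezjr-ojjxi-yt-dsy-slwss-wgoi'
Delimiter: '-'
Split result: 'ezjr', 'ojjxi', 'yt', 'dsy', 'slwss', 'wgoi'
Number of parts: 6


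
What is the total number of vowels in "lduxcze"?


Input string: 'lduxcze'
Operation: count vowels (a, e, i, o, u)
Scan: s[0]='l', s[1]='d', s[2]='u' (vowel), s[3]='x', s[4]='c', s[5]='z', s[6]='e' (vowel)
Vowels found: 2
Result: 2


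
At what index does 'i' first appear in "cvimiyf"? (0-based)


Input string: 'cvimiyf'
Target: 'i'
Scanning left to right: s[0]='c', s[1]='v', s[2]='i'
First match at index: 2


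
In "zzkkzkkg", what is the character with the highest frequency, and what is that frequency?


Input: 'zzkkzkkg'
Operation: tally each character
Counts: 'g':1, 'k':4, 'z':3
Maximum: 'k' appears 4 times


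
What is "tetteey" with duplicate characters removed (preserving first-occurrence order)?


Input: 'tetteey'
Operation: keep first occurrence of each character
Scan: s[0]='t' new -> keep; s[1]='e' new -> keep; s[2]='t' seen -> skip; s[3]='t' seen -> skip; s[4]='e' seen -> skip; s[5]='e' seen -> skip; s[6]='y' new -> keep
Result: tey


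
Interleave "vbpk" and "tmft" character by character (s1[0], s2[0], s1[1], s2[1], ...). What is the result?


String 1: 'vbpk'
String 2: 'tmft'
Operation: alternate characters
Pairs: 'v'+'t', 'b'+'m', 'p'+'f', 'k'+'t'
Result: vtbmpfkt


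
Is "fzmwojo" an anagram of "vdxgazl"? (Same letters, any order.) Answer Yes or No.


String 1: 'vdxgazl' -> sorted: 'adglvxz'
String 2: 'fzmwojo' -> sorted: 'fjmoowz'
Compare sorted forms: 'adglvxz' != 'fjmoowz'
Anagram: No


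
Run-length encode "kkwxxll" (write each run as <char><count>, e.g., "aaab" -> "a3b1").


Input: 'kkwxxll'
Operation: identify consecutive runs
Runs: 'kk' -> k2, 'w' -> w1, 'xx' -> x2, 'll' -> l2
Encoded: k2w1x2l2


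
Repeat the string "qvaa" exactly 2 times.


Input string: 'qvaa'
Operation: repeat 2 times
Concatenation: 'qvaa' + 'qvaa'
Result: qvaaqvaa


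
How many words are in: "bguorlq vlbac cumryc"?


Input string: 'bguorlq vlbac cumryc'
Operation: split by spaces
Words found: 'bguorlq', 'vlbac', 'cumryc'
Word count: 3


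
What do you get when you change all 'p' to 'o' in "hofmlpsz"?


Input string: 'hofmlpsz'
Operation: replace 'p' with 'o'
Positions of 'p': 5
After replacement: hofmlosz


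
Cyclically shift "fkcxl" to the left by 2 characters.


Input: 'fkcxl', shift = 2
Operation: split at index 2 and swap parts
Front part s[0:2] = 'fk'
Back part s[2:] = 'cxl'
Rotated = back + front = 'cxl' + 'fk'
Result: cxlfk


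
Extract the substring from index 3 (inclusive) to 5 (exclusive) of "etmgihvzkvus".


Input string: 'etmgihvzkvus'
Operation: slice [3:5]
Extract characters: s[3]='g', s[4]='i'
Result: gi


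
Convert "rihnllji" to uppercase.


Input string: 'rihnllji'
Operation: convert each letter to uppercase
Mapping: 'r'->'R', 'i'->'I', 'h'->'H', 'n'->'N', 'l'->'L', 'l'->'L', 'j'->'J', 'i'->'I'
Result: RIHNLLJI


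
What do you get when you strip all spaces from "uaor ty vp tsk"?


Input string: 'uaor ty vp tsk'
Operation: remove all spaces
Words: 'uaor', 'ty', 'vp', 'tsk'
Join without spaces: uaortyvptsk


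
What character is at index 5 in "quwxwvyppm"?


Input string: 'quwxwvyppm'
Operation: get character at index 5
Index mapping: s[0]='q', s[1]='u', s[2]='w', s[3]='x', s[4]='w', s[5]='v'
Result: 'v'


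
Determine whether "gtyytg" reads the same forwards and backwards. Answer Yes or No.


Input string: 'gtyytg'
Reversed: 'gtyytg'
Compare pairs: s[0]='g' vs s[5]='g' (match), s[1]='t' vs s[4]='t' (match), s[2]='y' vs s[3]='y' (match)
Palindrome: Yes


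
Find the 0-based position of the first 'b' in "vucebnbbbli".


Input string: 'vucebnbbbli'
Target: 'b'
Scanning left to right: s[0]='v', s[1]='u', s[2]='c', s[3]='e', s[4]='b'
First match at index: 4


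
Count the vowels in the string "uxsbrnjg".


Input string: 'uxsbrnjg'
Operation: count vowels (a, e, i, o, u)
Scan: s[0]='u' (vowel), s[1]='x', s[2]='s', s[3]='b', s[4]='r', s[5]='n', s[6]='j', s[7]='g'
Vowels found: 1
Result: 1


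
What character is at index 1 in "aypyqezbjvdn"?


Input string: 'aypyqezbjvdn'
Operation: get character at index 1
Index mapping: s[0]='a', s[1]='y'
Result: 'y'


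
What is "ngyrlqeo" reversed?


Input string: 'ngyrlqeo'
Operation: reverse character order
Original order: 'n' -> 'g' -> 'y' -> 'r' -> 'l' -> 'q' -> 'e' -> 'o'
Reversed order: 'o' -> 'e' -> 'q' -> 'l' -> 'r' -> 'y' -> 'g' -> 'n'
Result: oeqlrygn


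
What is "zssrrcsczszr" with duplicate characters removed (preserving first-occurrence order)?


Input: 'zssrrcsczszr'
Operation: keep first occurrence of each character
Scan: s[0]='z' new -> keep; s[1]='s' new -> keep; s[2]='s' seen -> skip; s[3]='r' new -> keep; s[4]='r' seen -> skip; s[5]='c' new -> keep; s[6]='s' seen -> skip; s[7]='c' seen -> skip; s[8]='z' seen -> skip; s[9]='s' seen -> skip; s[10]='z' seen -> skip; s[11]='r' seen -> skip
Result: zsrc


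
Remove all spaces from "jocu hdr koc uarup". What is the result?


Input string: 'jocu hdr koc uarup'
Operation: remove all spaces
Words: 'jocu', 'hdr', 'koc', 'uarup'
Join without spaces: jocuhdrkocuarup


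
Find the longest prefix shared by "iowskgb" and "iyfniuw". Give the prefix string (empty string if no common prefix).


String 1: 'iowskgb'
String 2: 'iyfniuw'
Compare position by position:
pos 0: 'i' vs 'i' match
pos 1: 'o' vs 'y' differ -> stop
Longest common prefix: "i" (length 1)


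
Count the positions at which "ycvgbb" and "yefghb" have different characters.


String 1: 'ycvgbb'
String 2: 'yefghb'
Compare each position: pos 0: 'y'=='y', pos 1: 'c'!='e', pos 2: 'v'!='f', pos 3: 'g'=='g', pos 4: 'b'!='h', pos 5: 'b'=='b'
Differing positions: 3
Hamming distance: 3


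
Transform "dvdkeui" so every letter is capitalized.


Input string: 'dvdkeui'
Operation: convert each letter to uppercase
Mapping: 'd'->'D', 'v'->'V', 'd'->'D', 'k'->'K', 'e'->'E', 'u'->'U', 'i'->'I'
Result: DVDKEUI


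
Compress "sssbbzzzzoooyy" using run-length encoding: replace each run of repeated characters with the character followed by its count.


Input: 'sssbbzzzzoooyy'
Operation: identify consecutive runs
Runs: 'sss' -> s3, 'bb' -> b2, 'zzzz' -> z4, 'ooo' -> o3, 'yy' -> y2
Encoded: s3b2z4o3y2


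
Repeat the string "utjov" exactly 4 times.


Input string: 'utjov'
Operation: repeat 4 times
Concatenation: 'utjov' + 'utjov' + 'utjov' + 'utjov'
Result: utjovutjovutjovutjov


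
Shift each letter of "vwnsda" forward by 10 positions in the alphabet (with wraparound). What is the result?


Input: 'vwnsda', shift = 10
Operation: for each letter, (position + 10) mod 26
Mapping: 'v'(21+10=31, 31 mod 26=5)->'f', 'w'(22+10=32, 32 mod 26=6)->'g', 'n'(13+10=23)->'x', 's'(18+10=28, 28 mod 26=2)->'c', 'd'(3+10=13)->'n', 'a'(0+10=10)->'k'
Result: fgxcnk


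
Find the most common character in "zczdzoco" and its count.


Input: 'zczdzoco'
Operation: tally each character
Counts: 'c':2, 'd':1, 'o':2, 'z':3
Maximum: 'z' appears 3 times


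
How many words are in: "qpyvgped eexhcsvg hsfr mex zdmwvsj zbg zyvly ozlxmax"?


Input string: 'qpyvgped eexhcsvg hsfr mex zdmwvsj zbg zyvly ozlxmax'
Operation: split by spaces
Words found: 'qpyvgped', 'eexhcsvg', 'hsfr', 'mex', 'zdmwvsj', 'zbg', 'zyvly', 'ozlxmax'
Word count: 8


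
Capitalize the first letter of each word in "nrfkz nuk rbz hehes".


Input string: 'nrfkz nuk rbz hehes'
Operation: capitalize first letter of each word
Word transformations: 'nrfkz'->'Nrfkz', 'nuk'->'Nuk', 'rbz'->'Rbz', 'hehes'->'Hehes'
Result: Nrfkz Nuk Rbz Hehes


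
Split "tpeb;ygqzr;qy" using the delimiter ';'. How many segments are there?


Input string: 'tpeb;ygqzr;qy'
Delimiter: ';'
Split result: 'tpeb', 'ygqzr', 'qy'
Number of parts: 3


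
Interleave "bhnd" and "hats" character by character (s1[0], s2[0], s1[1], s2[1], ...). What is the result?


String 1: 'bhnd'
String 2: 'hats'
Operation: alternate characters
Pairs: 'b'+'h', 'h'+'a', 'n'+'t', 'd'+'s'
Result: bhhantds


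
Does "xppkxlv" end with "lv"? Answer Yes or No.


Input string: 'xppkxlv'
Suffix to check: 'lv'
Last 2 characters of input: 'lv'
Match: True
Result: Yes


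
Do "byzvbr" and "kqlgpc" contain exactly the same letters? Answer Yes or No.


String 1: 'byzvbr' -> sorted: 'bbrvyz'
String 2: 'kqlgpc' -> sorted: 'cgklpq'
Compare sorted forms: 'bbrvyz' != 'cgklpq'
Anagram: No


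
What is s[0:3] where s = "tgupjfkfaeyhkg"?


Input string: 'tgupjfkfaeyhkg'
Operation: slice [0:3]
Extract characters: s[0]='t', s[1]='g', s[2]='u'
Result: tgu


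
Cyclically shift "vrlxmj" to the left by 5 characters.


Input: 'vrlxmj', shift = 5
Operation: split at index 5 and swap parts
Front part s[0:5] = 'vrlxm'
Back part s[5:] = 'j'
Rotated = back + front = 'j' + 'vrlxm'
Result: jvrlxm


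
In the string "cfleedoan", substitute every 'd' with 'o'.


Input string: 'cfleedoan'
Operation: replace 'd' with 'o'
Positions of 'd': 5
After replacement: cfleeooan


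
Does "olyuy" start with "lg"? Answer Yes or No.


Input string: 'olyuy'
Prefix to check: 'lg'
First 2 characters of input: 'ol'
Match: False
Result: No


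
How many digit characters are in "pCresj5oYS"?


Input string: 'pCresj5oYS'
Operation: count digit characters (0-9)
Scan: 'p', 'C', 'r', 'e', 's', 'j', '5'(digit), 'o', 'Y', 'S'
Digits found: 1
Result: 1


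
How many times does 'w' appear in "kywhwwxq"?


Input string: 'kywhwwxq'
Target character: 'w'
Scan each position: s[2]='w', s[4]='w', s[5]='w'
Matches found at indices: 2, 4, 5
Total: 3


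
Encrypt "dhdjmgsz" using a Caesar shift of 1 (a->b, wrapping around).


Input: 'dhdjmgsz', shift = 1
Operation: for each letter, (position + 1) mod 26
Mapping: 'd'(3+1=4)->'e', 'h'(7+1=8)->'i', 'd'(3+1=4)->'e', 'j'(9+1=10)->'k', 'm'(12+1=13)->'n', 'g'(6+1=7)->'h', 's'(18+1=19)->'t', 'z'(25+1=26, 26 mod 26=0)->'a'
Result: eieknhta


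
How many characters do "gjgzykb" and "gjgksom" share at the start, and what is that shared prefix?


String 1: 'gjgzykb'
String 2: 'gjgksom'
Compare position by position:
pos 0: 'g' vs 'g' match
pos 1: 'j' vs 'j' match
pos 2: 'g' vs 'g' match
pos 3: 'z' vs 'k' differ -> stop
Longest common prefix: "gjg" (length 3)


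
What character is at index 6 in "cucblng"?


Input string: 'cucblng'
Operation: get character at index 6
Index mapping: s[0]='c', s[1]='u', s[2]='c', s[3]='b', s[4]='l', s[5]='n', s[6]='g'
Result: 'g'


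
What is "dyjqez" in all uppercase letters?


Input string: 'dyjqez'
Operation: convert each letter to uppercase
Mapping: 'd'->'D', 'y'->'Y', 'j'->'J', 'q'->'Q', 'e'->'E', 'z'->'Z'
Result: DYJQEZ


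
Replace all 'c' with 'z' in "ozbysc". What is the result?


Input string: 'ozbysc'
Operation: replace 'c' with 'z'
Positions of 'c': 5
After replacement: ozbysz


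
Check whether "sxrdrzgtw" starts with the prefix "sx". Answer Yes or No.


Input string: 'sxrdrzgtw'
Prefix to check: 'sx'
First 2 characters of input: 'sx'
Match: True
Result: Yes


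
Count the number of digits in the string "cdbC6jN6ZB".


Input string: 'cdbC6jN6ZB'
Operation: count digit characters (0-9)
Scan: 'c', 'd', 'b', 'C', '6'(digit), 'j', 'N', '6'(digit), 'Z', 'B'
Digits found: 2
Result: 2


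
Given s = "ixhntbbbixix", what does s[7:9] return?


Input string: 'ixhntbbbixix'
Operation: slice [7:9]
Extract characters: s[7]='b', s[8]='i'
Result: bi


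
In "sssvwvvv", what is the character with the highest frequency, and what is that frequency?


Input: 'sssvwvvv'
Operation: tally each character
Counts: 's':3, 'v':4, 'w':1
Maximum: 'v' appears 4 times


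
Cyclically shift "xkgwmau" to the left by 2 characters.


Input: 'xkgwmau', shift = 2
Operation: split at index 2 and swap parts
Front part s[0:2] = 'xk'
Back part s[2:] = 'gwmau'
Rotated = back + front = 'gwmau' + 'xk'
Result: gwmauxk


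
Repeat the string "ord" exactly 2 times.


Input string: 'ord'
Operation: repeat 2 times
Concatenation: 'ord' + 'ord'
Result: ordord


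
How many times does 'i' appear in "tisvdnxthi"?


Input string: 'tisvdnxthi'
Target character: 'i'
Scan each position: s[1]='i', s[9]='i'
Matches found at indices: 1, 9
Total: 2


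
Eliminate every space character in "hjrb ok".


Input string: 'hjrb ok'
Operation: remove all spaces
Words: 'hjrb', 'ok'
Join without spaces: hjrbok


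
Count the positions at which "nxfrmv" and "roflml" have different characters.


String 1: 'nxfrmv'
String 2: 'roflml'
Compare each position: pos 0: 'n'!='r', pos 1: 'x'!='o', pos 2: 'f'=='f', pos 3: 'r'!='l', pos 4: 'm'=='m', pos 5: 'v'!='l'
Differing positions: 4
Hamming distance: 4


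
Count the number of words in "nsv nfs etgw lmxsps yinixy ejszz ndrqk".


Input string: 'nsv nfs etgw lmxsps yinixy ejszz ndrqk'
Operation: split by spaces
Words found: 'nsv', 'nfs', 'etgw', 'lmxsps', 'yinixy', 'ejszz', 'ndrqk'
Word count: 7


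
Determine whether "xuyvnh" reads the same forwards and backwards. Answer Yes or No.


Input string: 'xuyvnh'
Reversed: 'hnvyux'
Compare pairs: s[0]='x' vs s[5]='h' (mismatch), s[1]='u' vs s[4]='n' (mismatch), s[2]='y' vs s[3]='v' (mismatch)
Palindrome: No


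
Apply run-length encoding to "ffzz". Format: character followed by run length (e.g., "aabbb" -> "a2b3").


Input: 'ffzz'
Operation: identify consecutive runs
Runs: 'ff' -> f2, 'zz' -> z2
Encoded: f2z2


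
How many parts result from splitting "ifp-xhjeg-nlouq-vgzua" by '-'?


Input string: 'ifp-xhjeg-nlouq-vgzua'
Delimiter: '-'
Split result: 'ifp', 'xhjeg', 'nlouq', 'vgzua'
Number of parts: 4


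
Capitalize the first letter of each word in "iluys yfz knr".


Input string: 'iluys yfz knr'
Operation: capitalize first letter of each word
Word transformations: 'iluys'->'Iluys', 'yfz'->'Yfz', 'knr'->'Knr'
Result: Iluys Yfz Knr


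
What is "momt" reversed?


Input string: 'momt'
Operation: reverse character order
Original order: 'm' -> 'o' -> 'm' -> 't'
Reversed order: 't' -> 'm' -> 'o' -> 'm'
Result: tmom


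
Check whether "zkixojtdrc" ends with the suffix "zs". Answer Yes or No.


Input string: 'zkixojtdrc'
Suffix to check: 'zs'
Last 2 characters of input: 'rc'
Match: False
Result: No


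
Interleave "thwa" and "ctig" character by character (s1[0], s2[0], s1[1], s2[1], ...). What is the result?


String 1: 'thwa'
String 2: 'ctig'
Operation: alternate characters
Pairs: 't'+'c', 'h'+'t', 'w'+'i', 'a'+'g'
Result: tchtwiag


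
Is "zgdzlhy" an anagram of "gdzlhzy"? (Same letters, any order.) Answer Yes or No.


String 1: 'gdzlhzy' -> sorted: 'dghlyzz'
String 2: 'zgdzlhy' -> sorted: 'dghlyzz'
Compare sorted forms: 'dghlyzz' == 'dghlyzz'
Anagram: Yes


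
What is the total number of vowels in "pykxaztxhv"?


Input string: 'pykxaztxhv'
Operation: count vowels (a, e, i, o, u)
Scan: s[0]='p', s[1]='y', s[2]='k', s[3]='x', s[4]='a' (vowel), s[5]='z', s[6]='t', s[7]='x', s[8]='h', s[9]='v'
Vowels found: 1
Result: 1


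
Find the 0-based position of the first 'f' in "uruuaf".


Input string: 'uruuaf'
Target: 'f'
Scanning left to right: s[0]='u', s[1]='r', s[2]='u', s[3]='u', s[4]='a', s[5]='f'
First match at index: 5


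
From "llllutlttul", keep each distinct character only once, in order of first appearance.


Input: 'llllutlttul'
Operation: keep first occurrence of each character
Scan: s[0]='l' new -> keep; s[1]='l' seen -> skip; s[2]='l' seen -> skip; s[3]='l' seen -> skip; s[4]='u' new -> keep; s[5]='t' new -> keep; s[6]='l' seen -> skip; s[7]='t' seen -> skip; s[8]='t' seen -> skip; s[9]='u' seen -> skip; s[10]='l' seen -> skip
Result: lut


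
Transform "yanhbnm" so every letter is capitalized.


Input string: 'yanhbnm'
Operation: convert each letter to uppercase
Mapping: 'y'->'Y', 'a'->'A', 'n'->'N', 'h'->'H', 'b'->'B', 'n'->'N', 'm'->'M'
Result: YANHBNM


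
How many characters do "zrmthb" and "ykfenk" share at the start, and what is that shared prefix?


String 1: 'zrmthb'
String 2: 'ykfenk'
Compare position by position:
pos 0: 'z' vs 'y' differ -> stop
Longest common prefix: "" (length 0)


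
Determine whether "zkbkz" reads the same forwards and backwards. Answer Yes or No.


Input string: 'zkbkz'
Reversed: 'zkbkz'
Compare pairs: s[0]='z' vs s[4]='z' (match), s[1]='k' vs s[3]='k' (match)
Palindrome: Yes


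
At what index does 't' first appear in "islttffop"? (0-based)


Input string: 'islttffop'
Target: 't'
Scanning left to right: s[0]='i', s[1]='s', s[2]='l', s[3]='t'
First match at index: 3


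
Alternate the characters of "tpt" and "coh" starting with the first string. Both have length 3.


String 1: 'tpt'
String 2: 'coh'
Operation: alternate characters
Pairs: 't'+'c', 'p'+'o', 't'+'h'
Result: tcpoth


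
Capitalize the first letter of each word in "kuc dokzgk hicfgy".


Input string: 'kuc dokzgk hicfgy'
Operation: capitalize first letter of each word
Word transformations: 'kuc'->'Kuc', 'dokzgk'->'Dokzgk', 'hicfgy'->'Hicfgy'
Result: Kuc Dokzgk Hicfgy


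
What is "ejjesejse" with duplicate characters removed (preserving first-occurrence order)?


Input: 'ejjesejse'
Operation: keep first occurrence of each character
Scan: s[0]='e' new -> keep; s[1]='j' new -> keep; s[2]='j' seen -> skip; s[3]='e' seen -> skip; s[4]='s' new -> keep; s[5]='e' seen -> skip; s[6]='j' seen -> skip; s[7]='s' seen -> skip; s[8]='e' seen -> skip
Result: ejs


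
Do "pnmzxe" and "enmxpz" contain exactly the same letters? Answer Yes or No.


String 1: 'pnmzxe' -> sorted: 'emnpxz'
String 2: 'enmxpz' -> sorted: 'emnpxz'
Compare sorted forms: 'emnpxz' == 'emnpxz'
Anagram: Yes


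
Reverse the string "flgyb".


Input string: 'flgyb'
Operation: reverse character order
Original order: 'f' -> 'l' -> 'g' -> 'y' -> 'b'
Reversed order: 'b' -> 'y' -> 'g' -> 'l' -> 'f'
Result: byglf


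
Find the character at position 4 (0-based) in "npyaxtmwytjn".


Input string: 'npyaxtmwytjn'
Operation: get character at index 4
Index mapping: s[0]='n', s[1]='p', s[2]='y', s[3]='a', s[4]='x'
Result: 'x'
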